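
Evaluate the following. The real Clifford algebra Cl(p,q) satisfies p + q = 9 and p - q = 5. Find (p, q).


We need p + q = 9 and p - q = 5.
Adding: 2p = 9 + 5 = 14, so p = 7.
Then q = 9 - 7 = 2.
(p, q) = (7, 2)


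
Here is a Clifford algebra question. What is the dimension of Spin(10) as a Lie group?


Spin(n) double-covers SO(n); both have Lie algebra so(n) of dimension n(n-1)/2.
n = 10
n(n-1) = 10 * 9 = 90
dim Spin(10) = 90/2 = 45


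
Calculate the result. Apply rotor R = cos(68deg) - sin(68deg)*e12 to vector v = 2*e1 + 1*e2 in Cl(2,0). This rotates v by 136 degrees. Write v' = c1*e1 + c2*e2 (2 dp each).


Rotor R = cos(68deg) - sin(68deg)*e12
Rotation angle theta = 2 * 68 = 136 degrees
v' = R*v*~R rotates v by theta.
cos(136deg) = -0.7193, sin(136deg) = 0.6947
v'_1 = 2*cos(136deg) - 1*sin(136deg)
= 2*(-0.7193) - 1*0.6947
= -2.13
v'_2 = 2*sin(136deg) + 1*cos(136deg)
= 2*0.6947 + 1*(-0.7193)
= 0.67
v' = -2.13*e1 + 0.67*e2


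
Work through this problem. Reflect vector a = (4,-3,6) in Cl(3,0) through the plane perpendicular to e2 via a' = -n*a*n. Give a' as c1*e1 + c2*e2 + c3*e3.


Reflection formula: a' = -n*a*n, with n = e2 (unit vector, n^2 = 1).
For reflection through hyperplane perp to e2:
The component along e2 flips sign, others stay.
a = (4, -3, 6)
a' = (4, 3, 6)
a' = 4*e1 + 3*e2 + 6*e3


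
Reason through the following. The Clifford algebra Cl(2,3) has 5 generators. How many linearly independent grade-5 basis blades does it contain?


Number of grade-k basis blades in Cl(p,q) with n = p + q is C(n, k).
n = 2 + 3 = 5
C(5, 5) = 5! / (5! * 0!)
= 120 / (120 * 1)
= 1


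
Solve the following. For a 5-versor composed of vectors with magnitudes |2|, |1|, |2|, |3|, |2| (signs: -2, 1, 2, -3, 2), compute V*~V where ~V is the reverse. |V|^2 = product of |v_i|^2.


Each vector v_i has |v_i|^2 = s_i^2
Squared scales: (-2)^2 = 4, 1^2 = 1, 2^2 = 4, (-3)^2 = 9, 2^2 = 4
|V|^2 = 4 * 1 * 4 * 9 * 4
= 576


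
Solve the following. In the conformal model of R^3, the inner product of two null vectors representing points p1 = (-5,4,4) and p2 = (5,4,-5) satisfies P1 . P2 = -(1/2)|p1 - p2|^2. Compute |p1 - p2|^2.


p1 - p2 = (-10, 0, 9)
|p1 - p2|^2 = (-10)^2 + 0^2 + 9^2
= 100 + 0 + 81
= 181


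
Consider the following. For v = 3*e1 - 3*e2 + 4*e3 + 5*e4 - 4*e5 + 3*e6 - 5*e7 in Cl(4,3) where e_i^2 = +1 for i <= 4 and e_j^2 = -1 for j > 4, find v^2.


v^2 = sum of c_i^2 * e_i^2
Positive signature terms (e_i^2 = +1): 3^2 + (-3)^2 + 4^2 + 5^2 = 59
Negative signature terms (e_j^2 = -1): (-4)^2 + 3^2 + (-5)^2 = 50
v^2 = 59 - 50 = 9


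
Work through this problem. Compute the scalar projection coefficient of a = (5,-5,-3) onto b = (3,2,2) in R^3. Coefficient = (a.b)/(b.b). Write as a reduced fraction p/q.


Projection coefficient = (a . b) / (b . b)
a . b = 5*3 + (-5)*2 + (-3)*2
= 15 + (-10) + (-6) = -1
b . b = 3^2 + 2^2 + 2^2
= 9 + 4 + 4 = 17
Coefficient = -1/17
In lowest terms: -1/17


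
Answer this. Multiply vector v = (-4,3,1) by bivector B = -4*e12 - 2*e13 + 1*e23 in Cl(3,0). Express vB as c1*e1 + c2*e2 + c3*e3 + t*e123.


vB has grade-1 (vector) and grade-3 (trivector) parts: vB = (v _| B) + (v ^ B).
Vector part <vB>_1:
  e1: -v2*b12 - v3*b13 = -(3)*(-4) - (1)*(-2) = 14
  e2: v1*b12 - v3*b23 = (-4)*(-4) - (1)*(1) = 15
  e3: v1*b13 + v2*b23 = (-4)*(-2) + (3)*(1) = 11
Trivector part <vB>_3:
  e123: v1*b23 - v2*b13 + v3*b12 = (-4)*(1) - (3)*(-2) + (1)*(-4) = -2
vB = 14*e1 + 15*e2 + 11*e3 - 2*e123


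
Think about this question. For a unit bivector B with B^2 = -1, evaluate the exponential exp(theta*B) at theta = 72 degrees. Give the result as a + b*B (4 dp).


For a unit bivector B with B^2 = -1, the exponential series gives
e^(theta*B) = cos(theta) + sin(theta)*B (the GA analogue of Euler's formula).
theta = 72 degrees = 1.256637 rad
cos(72 deg) = 0.3090
sin(72 deg) = 0.9511
exp(theta*B) = 0.3090 + 0.9511*B


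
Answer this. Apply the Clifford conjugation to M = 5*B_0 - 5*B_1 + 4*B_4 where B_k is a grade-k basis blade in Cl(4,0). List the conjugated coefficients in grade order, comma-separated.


Clifford conjugate sign for grade k: (-1)^(k(k+1)/2)
Grade 0: (-1)^(0*1/2) = (-1)^0 = 1, coeff 5 -> 5
Grade 1: (-1)^(1*2/2) = (-1)^1 = -1, coeff -5 -> 5
Grade 4: (-1)^(4*5/2) = (-1)^10 = 1, coeff 4 -> 4
Conjugated coefficients: 5, 5, 4


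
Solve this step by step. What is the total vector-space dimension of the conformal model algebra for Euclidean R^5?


The conformal model of R^5 uses Cl(6,1): the 5 Euclidean generators plus two extra orthogonal generators e+ (e+^2 = +1) and e- (e-^2 = -1), from which the null vectors e0, einf are built.
Number of generators m = 5 + 2 = 7.
dim Cl(p,q) = 2^m = 2^7 = 128


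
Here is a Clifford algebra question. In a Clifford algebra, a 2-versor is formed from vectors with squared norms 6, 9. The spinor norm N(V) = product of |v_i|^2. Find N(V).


Spinor norm N(V) = |v1|^2 * |v2|^2 * ... * |v2|^2
= 6 * 9
Running product: 6, 54
N(V) = 54


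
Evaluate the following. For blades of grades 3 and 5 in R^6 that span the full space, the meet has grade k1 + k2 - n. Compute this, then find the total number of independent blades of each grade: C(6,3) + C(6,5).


Meet grade = grade(A) + grade(B) - n
= 3 + 5 - 6 = 2
C(6,3) = 20
C(6,5) = 6
dim_A + dim_B = 20 + 6 = 26


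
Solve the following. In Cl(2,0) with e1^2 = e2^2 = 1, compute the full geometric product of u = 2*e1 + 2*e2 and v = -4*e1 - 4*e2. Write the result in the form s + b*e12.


Expand: (2*e1 + 2*e2)(-4*e1 - 4*e2)
= 2*(-4)*e1e1 + 2*(-4)*e1e2 + 2*(-4)*e2e1 + 2*(-4)*e2e2
Using e1^2 = e2^2 = 1, e2e1 = -e1e2:
Scalar part s = 2*(-4) + 2*(-4) = -8 + (-8) = -16
Bivector part b = 2*(-4) - 2*(-4) = -8 - (-8) = 0
uv = -16 + 0*e12


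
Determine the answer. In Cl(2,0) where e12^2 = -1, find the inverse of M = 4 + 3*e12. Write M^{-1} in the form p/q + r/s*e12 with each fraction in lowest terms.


M = 4 + 3*e12, where e12^2 = -1.
Since M commutes with its reverse ~M = a - b*e12, M * ~M = a^2 - b^2*e12^2 = a^2 + b^2.
So M^{-1} = ~M / (a^2 + b^2) = (a - b*e12)/(a^2 + b^2).
a^2 + b^2 = 16 + 9 = 25
Scalar part = 4/25 = 4/25
Bivector coeff = -3/25 = -3/25
M^{-1} = 4/25 - 3/25*e12


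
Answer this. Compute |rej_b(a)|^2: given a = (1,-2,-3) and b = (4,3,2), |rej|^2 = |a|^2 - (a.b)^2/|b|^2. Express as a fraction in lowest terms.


|a|^2 = 1^2 + (-2)^2 + (-3)^2 = 14
|b|^2 = 4^2 + 3^2 + 2^2 = 29
a . b = 1*4 + (-2)*3 + (-3)*2 = -8
(a.b)^2 = (-8)^2 = 64
|rej|^2 = 14 - 64/29
= (406 - 64)/29
= 342/29
In lowest terms: 342/29


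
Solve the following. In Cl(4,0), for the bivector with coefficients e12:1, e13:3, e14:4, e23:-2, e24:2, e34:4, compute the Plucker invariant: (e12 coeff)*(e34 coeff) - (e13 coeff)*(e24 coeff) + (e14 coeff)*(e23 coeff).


Plucker relation: af - be + cd
a*f = 1*4 = 4
b*e = 3*2 = 6
c*d = 4*(-2) = -8
af - be + cd = 4 - 6 + (-8)
= -10


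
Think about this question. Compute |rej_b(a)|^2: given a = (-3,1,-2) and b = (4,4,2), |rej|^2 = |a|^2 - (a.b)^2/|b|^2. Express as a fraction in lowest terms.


|a|^2 = (-3)^2 + 1^2 + (-2)^2 = 14
|b|^2 = 4^2 + 4^2 + 2^2 = 36
a . b = (-3)*4 + 1*4 + (-2)*2 = -12
(a.b)^2 = (-12)^2 = 144
|rej|^2 = 14 - 144/36
= (504 - 144)/36
= 360/36
In lowest terms: 10/1


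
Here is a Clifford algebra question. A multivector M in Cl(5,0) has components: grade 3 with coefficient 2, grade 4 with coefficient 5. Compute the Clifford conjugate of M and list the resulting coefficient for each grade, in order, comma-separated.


Clifford conjugate sign for grade k: (-1)^(k(k+1)/2)
Grade 3: (-1)^(3*4/2) = (-1)^6 = 1, coeff 2 -> 2
Grade 4: (-1)^(4*5/2) = (-1)^10 = 1, coeff 5 -> 5
Conjugated coefficients: 2, 5


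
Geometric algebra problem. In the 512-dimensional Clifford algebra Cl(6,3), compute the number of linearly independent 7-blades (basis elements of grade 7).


Number of grade-k basis blades in Cl(p,q) with n = p + q is C(n, k).
n = 6 + 3 = 9
C(9, 7) = 9! / (7! * 2!)
= 362880 / (5040 * 2)
= 36


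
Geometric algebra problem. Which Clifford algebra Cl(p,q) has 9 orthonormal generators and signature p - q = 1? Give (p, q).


We need p + q = 9 and p - q = 1.
Adding: 2p = 9 + 1 = 10, so p = 5.
Then q = 9 - 5 = 4.
(p, q) = (5, 4)


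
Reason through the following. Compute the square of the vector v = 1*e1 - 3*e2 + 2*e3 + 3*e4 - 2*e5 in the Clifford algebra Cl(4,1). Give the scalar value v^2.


v^2 = sum of c_i^2 * e_i^2
Positive signature terms (e_i^2 = +1): 1^2 + (-3)^2 + 2^2 + 3^2 = 23
Negative signature terms (e_j^2 = -1): (-2)^2 = 4
v^2 = 23 - 4 = 19


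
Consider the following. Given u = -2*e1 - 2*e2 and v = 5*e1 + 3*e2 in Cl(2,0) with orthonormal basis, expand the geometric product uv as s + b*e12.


Expand: (-2*e1 - 2*e2)(5*e1 + 3*e2)
= (-2)*5*e1e1 + (-2)*3*e1e2 + (-2)*5*e2e1 + (-2)*3*e2e2
Using e1^2 = e2^2 = 1, e2e1 = -e1e2:
Scalar part s = (-2)*5 + (-2)*3 = -10 + (-6) = -16
Bivector part b = (-2)*3 - (-2)*5 = -6 - (-10) = 4
uv = -16 + 4*e12


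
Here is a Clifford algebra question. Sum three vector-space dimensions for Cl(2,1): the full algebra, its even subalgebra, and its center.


n = 2 + 1 = 3
Total dim = 2^3 = 8
Even subalgebra dim = 2^2 = 4
n is odd, so center dim = 2
Sum = 8 + 4 + 2 = 14


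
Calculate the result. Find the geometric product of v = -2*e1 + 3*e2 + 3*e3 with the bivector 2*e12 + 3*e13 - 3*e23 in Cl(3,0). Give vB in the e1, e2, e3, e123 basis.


vB has grade-1 (vector) and grade-3 (trivector) parts: vB = (v _| B) + (v ^ B).
Vector part <vB>_1:
  e1: -v2*b12 - v3*b13 = -(3)*(2) - (3)*(3) = -15
  e2: v1*b12 - v3*b23 = (-2)*(2) - (3)*(-3) = 5
  e3: v1*b13 + v2*b23 = (-2)*(3) + (3)*(-3) = -15
Trivector part <vB>_3:
  e123: v1*b23 - v2*b13 + v3*b12 = (-2)*(-3) - (3)*(3) + (3)*(2) = 3
vB = -15*e1 + 5*e2 - 15*e3 + 3*e123


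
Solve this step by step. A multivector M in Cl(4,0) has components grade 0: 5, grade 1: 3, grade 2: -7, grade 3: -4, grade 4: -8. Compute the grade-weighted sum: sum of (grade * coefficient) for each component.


Grade-weighted sum = sum of grade_k * coefficient_k
0*5 = 0
1*3 = 3
2*(-7) = -14
3*(-4) = -12
4*(-8) = -32
Total = 0 + 3 + (-14) + (-12) + (-32) = -55


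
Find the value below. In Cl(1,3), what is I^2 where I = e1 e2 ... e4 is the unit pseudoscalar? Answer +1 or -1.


The pseudoscalar I = e1...e_n (product of all n generators) of Cl(p,q) satisfies I^2 = (-1)^(q + n(n-1)/2).
p = 1, q = 3, n = p + q = 4
n(n-1)/2 = 4 * 3 / 2 = 6
Exponent = q + n(n-1)/2 = 3 + 6 = 9
I^2 = (-1)^9 = -1


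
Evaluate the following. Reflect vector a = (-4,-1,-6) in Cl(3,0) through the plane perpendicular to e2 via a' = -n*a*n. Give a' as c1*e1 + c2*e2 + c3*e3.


Reflection formula: a' = -n*a*n, with n = e2 (unit vector, n^2 = 1).
For reflection through hyperplane perp to e2:
The component along e2 flips sign, others stay.
a = (-4, -1, -6)
a' = (-4, 1, -6)
a' = -4*e1 + 1*e2 - 6*e3


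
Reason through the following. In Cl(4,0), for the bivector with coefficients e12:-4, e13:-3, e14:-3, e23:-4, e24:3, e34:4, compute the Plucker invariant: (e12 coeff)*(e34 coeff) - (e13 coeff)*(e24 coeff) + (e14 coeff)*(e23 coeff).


Plucker relation: af - be + cd
a*f = (-4)*4 = -16
b*e = (-3)*3 = -9
c*d = (-3)*(-4) = 12
af - be + cd = -16 - (-9) + 12
= 5


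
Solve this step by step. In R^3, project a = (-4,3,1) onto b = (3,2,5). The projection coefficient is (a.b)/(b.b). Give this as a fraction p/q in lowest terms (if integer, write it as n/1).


Projection coefficient = (a . b) / (b . b)
a . b = (-4)*3 + 3*2 + 1*5
= -12 + 6 + 5 = -1
b . b = 3^2 + 2^2 + 5^2
= 9 + 4 + 25 = 38
Coefficient = -1/38
In lowest terms: -1/38


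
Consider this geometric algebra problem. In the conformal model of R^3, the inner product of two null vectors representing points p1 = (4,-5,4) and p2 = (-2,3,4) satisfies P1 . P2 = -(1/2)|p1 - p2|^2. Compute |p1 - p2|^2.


p1 - p2 = (6, -8, 0)
|p1 - p2|^2 = 6^2 + (-8)^2 + 0^2
= 36 + 64 + 0
= 100


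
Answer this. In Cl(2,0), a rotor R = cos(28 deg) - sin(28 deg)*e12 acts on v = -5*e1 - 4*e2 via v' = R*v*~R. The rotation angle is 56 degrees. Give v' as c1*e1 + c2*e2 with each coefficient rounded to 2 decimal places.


Rotor R = cos(28deg) - sin(28deg)*e12
Rotation angle theta = 2 * 28 = 56 degrees
v' = R*v*~R rotates v by theta.
cos(56deg) = 0.5592, sin(56deg) = 0.8290
v'_1 = -5*cos(56deg) - (-4)*sin(56deg)
= -5*0.5592 - (-4)*0.8290
= 0.52
v'_2 = -5*sin(56deg) + (-4)*cos(56deg)
= -5*0.8290 + (-4)*0.5592
= -6.38
v' = 0.52*e1 - 6.38*e2


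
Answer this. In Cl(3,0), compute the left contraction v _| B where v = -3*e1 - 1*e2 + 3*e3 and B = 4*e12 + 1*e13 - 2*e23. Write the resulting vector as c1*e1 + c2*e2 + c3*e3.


Left contraction v _| B = <vB>_1 (grade-1 part of the geometric product vB).
Using e1_|e12 = e2, e2_|e12 = -e1, e1_|e13 = e3, e3_|e13 = -e1, e2_|e23 = e3, e3_|e23 = -e2:
e1 coeff: -v2*b12 - v3*b13 = -(-1)*(4) - (3)*(1) = 1
e2 coeff: v1*b12 - v3*b23 = (-3)*(4) - (3)*(-2) = -6
e3 coeff: v1*b13 + v2*b23 = (-3)*(1) + (-1)*(-2) = -1
v _| B = 1*e1 - 6*e2 - 1*e3


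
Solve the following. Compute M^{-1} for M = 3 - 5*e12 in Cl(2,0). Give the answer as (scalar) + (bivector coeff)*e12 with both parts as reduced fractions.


M = 3 - 5*e12, where e12^2 = -1.
Since M commutes with its reverse ~M = a - b*e12, M * ~M = a^2 - b^2*e12^2 = a^2 + b^2.
So M^{-1} = ~M / (a^2 + b^2) = (a - b*e12)/(a^2 + b^2).
a^2 + b^2 = 9 + 25 = 34
Scalar part = 3/34 = 3/34
Bivector coeff = 5/34 = 5/34
M^{-1} = 3/34 + 5/34*e12


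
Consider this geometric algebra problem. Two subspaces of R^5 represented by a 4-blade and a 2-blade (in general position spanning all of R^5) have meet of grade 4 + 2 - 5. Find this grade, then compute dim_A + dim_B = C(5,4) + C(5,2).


Meet grade = grade(A) + grade(B) - n
= 4 + 2 - 5 = 1
C(5,4) = 5
C(5,2) = 10
dim_A + dim_B = 5 + 10 = 15


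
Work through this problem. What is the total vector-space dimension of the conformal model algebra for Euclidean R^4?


The conformal model of R^4 uses Cl(5,1): the 4 Euclidean generators plus two extra orthogonal generators e+ (e+^2 = +1) and e- (e-^2 = -1), from which the null vectors e0, einf are built.
Number of generators m = 4 + 2 = 6.
dim Cl(p,q) = 2^m = 2^6 = 64


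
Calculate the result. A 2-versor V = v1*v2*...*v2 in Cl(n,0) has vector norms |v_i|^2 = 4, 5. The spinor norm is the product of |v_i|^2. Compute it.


Spinor norm N(V) = |v1|^2 * |v2|^2 * ... * |v2|^2
= 4 * 5
Running product: 4, 20
N(V) = 20


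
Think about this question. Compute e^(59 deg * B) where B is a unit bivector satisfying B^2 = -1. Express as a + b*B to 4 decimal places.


For a unit bivector B with B^2 = -1, the exponential series gives
e^(theta*B) = cos(theta) + sin(theta)*B (the GA analogue of Euler's formula).
theta = 59 degrees = 1.029744 rad
cos(59 deg) = 0.5150
sin(59 deg) = 0.8572
exp(theta*B) = 0.5150 + 0.8572*B


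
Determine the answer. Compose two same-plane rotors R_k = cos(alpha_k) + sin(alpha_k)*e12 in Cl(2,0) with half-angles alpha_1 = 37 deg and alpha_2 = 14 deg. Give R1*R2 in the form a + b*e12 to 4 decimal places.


Same-plane rotors commute and their half-angles add:
R1*R2 = cos(a1 + a2) + sin(a1 + a2)*e12.
a1 + a2 = 37 + 14 = 51 deg
cos(51 deg) = 0.6293
sin(51 deg) = 0.7771
R1*R2 = 0.6293 + 0.7771*e12


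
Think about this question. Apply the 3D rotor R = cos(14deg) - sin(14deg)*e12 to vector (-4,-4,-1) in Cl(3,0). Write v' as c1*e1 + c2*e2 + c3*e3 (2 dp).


Rotor R = cos(14deg) - sin(14deg)*e12
Rotation angle theta = 2 * 14 = 28 degrees in the e12 plane (e1 -> e2).
The component perpendicular to the plane (e3) is invariant: v'_3 = v3 = -1.00
cos(28deg) = 0.8829, sin(28deg) = 0.4695
v'_1 = v1*cos(theta) - v2*sin(theta) = -4*0.8829 - (-4)*0.4695 = -1.65
v'_2 = v1*sin(theta) + v2*cos(theta) = -4*0.4695 + (-4)*0.8829 = -5.41
v' = -1.65*e1 - 5.41*e2 - 1.00*e3


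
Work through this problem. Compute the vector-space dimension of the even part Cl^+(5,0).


Even subalgebra dimension = 2^(n-1)
n = 5 + 0 = 5
2^(5 - 1) = 2^4 = 16
Verification: sum of C(5,k) for even k = 1 + 10 + 5 = 16
Result = 16


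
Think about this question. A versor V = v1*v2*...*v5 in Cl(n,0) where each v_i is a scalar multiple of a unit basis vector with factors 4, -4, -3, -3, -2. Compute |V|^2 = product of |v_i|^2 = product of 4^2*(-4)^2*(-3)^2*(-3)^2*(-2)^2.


Each vector v_i has |v_i|^2 = s_i^2
Squared scales: 4^2 = 16, (-4)^2 = 16, (-3)^2 = 9, (-3)^2 = 9, (-2)^2 = 4
|V|^2 = 16 * 16 * 9 * 9 * 4
= 82944


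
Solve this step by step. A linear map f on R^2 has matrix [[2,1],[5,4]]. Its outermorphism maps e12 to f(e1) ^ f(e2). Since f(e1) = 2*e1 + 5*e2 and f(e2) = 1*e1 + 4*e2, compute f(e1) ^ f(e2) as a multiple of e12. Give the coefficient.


The outermorphism of a linear map f sends e1^e2 to f(e1)^f(e2).
f(e1) = 2*e1 + 5*e2
f(e2) = 1*e1 + 4*e2
f(e1) ^ f(e2) = (2*e1 + 5*e2) ^ (1*e1 + 4*e2)
= 2*4*e12 + 5*1*e21
= (8 - 5)*e12
= 3*e12
Coefficient = 3


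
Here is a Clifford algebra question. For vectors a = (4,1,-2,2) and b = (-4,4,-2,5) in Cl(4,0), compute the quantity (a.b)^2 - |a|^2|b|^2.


a . b = 4*(-4) + 1*4 + (-2)*(-2) + 2*5
= -16 + 4 + 4 + 10 = 2
|a|^2 = 4^2 + 1^2 + (-2)^2 + 2^2 = 25
|b|^2 = (-4)^2 + 4^2 + (-2)^2 + 5^2 = 61
(a.b)^2 = 2^2 = 4
|a|^2 * |b|^2 = 25 * 61 = 1525
Result = 4 - 1525 = -1521


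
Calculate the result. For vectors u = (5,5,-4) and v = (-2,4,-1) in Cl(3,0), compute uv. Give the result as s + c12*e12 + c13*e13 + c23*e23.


In Cl(3,0): e_i^2 = 1, e_ie_j = -e_je_i for i != j.
Scalar part = u . v = 5*(-2) + 5*4 + (-4)*(-1)
= -10 + 20 + 4 = 14
e12 coeff = 5*4 - 5*(-2) = 20 - (-10) = 30
e13 coeff = 5*(-1) - (-4)*(-2) = -5 - 8 = -13
e23 coeff = 5*(-1) - (-4)*4 = -5 - (-16) = 11
uv = 14 + 30*e12 - 13*e13 + 11*e23


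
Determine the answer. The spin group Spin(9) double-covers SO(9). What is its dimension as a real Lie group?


Spin(n) double-covers SO(n); both have Lie algebra so(n) of dimension n(n-1)/2.
n = 9
n(n-1) = 9 * 8 = 72
dim Spin(9) = 72/2 = 36


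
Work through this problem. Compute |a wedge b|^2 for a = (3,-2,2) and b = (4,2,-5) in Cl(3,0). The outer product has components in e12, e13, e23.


a wedge b = (a1*b2 - a2*b1)*e12 + (a1*b3 - a3*b1)*e13 + (a2*b3 - a3*b2)*e23
e12 coeff: 3*2 - (-2)*4 = 6 - (-8) = 14
e13 coeff: 3*(-5) - 2*4 = -15 - 8 = -23
e23 coeff: (-2)*(-5) - 2*2 = 10 - 4 = 6
|a wedge b|^2 = 14^2 + (-23)^2 + 6^2
= 196 + 529 + 36
= 761


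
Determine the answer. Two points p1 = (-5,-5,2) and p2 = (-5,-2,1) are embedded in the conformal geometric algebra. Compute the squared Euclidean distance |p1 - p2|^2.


p1 - p2 = (0, -3, 1)
|p1 - p2|^2 = 0^2 + (-3)^2 + 1^2
= 0 + 9 + 1
= 10


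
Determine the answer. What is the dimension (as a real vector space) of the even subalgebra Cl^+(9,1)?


Even subalgebra dimension = 2^(n-1)
n = 9 + 1 = 10
2^(10 - 1) = 2^9 = 512
Verification: sum of C(10,k) for even k = 1 + 45 + 210 + 210 + 45 + 1 = 512
Result = 512


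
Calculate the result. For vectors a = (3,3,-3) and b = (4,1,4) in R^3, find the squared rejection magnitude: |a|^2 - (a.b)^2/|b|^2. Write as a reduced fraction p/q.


|a|^2 = 3^2 + 3^2 + (-3)^2 = 27
|b|^2 = 4^2 + 1^2 + 4^2 = 33
a . b = 3*4 + 3*1 + (-3)*4 = 3
(a.b)^2 = 3^2 = 9
|rej|^2 = 27 - 9/33
= (891 - 9)/33
= 882/33
In lowest terms: 294/11


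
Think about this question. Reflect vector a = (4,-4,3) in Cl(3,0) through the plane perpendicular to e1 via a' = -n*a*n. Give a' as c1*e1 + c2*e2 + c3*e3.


Reflection formula: a' = -n*a*n, with n = e1 (unit vector, n^2 = 1).
For reflection through hyperplane perp to e1:
The component along e1 flips sign, others stay.
a = (4, -4, 3)
a' = (-4, -4, 3)
a' = -4*e1 - 4*e2 + 3*e3


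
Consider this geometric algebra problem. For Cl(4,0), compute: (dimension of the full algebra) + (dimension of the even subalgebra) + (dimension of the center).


n = 4 + 0 = 4
Total dim = 2^4 = 16
Even subalgebra dim = 2^3 = 8
n is even, so center dim = 1
Sum = 16 + 8 + 1 = 25


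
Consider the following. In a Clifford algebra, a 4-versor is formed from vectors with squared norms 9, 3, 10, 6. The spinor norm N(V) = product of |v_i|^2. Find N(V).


Spinor norm N(V) = |v1|^2 * |v2|^2 * ... * |v4|^2
= 9 * 3 * 10 * 6
Running product: 9, 27, 270, 1620
N(V) = 1620


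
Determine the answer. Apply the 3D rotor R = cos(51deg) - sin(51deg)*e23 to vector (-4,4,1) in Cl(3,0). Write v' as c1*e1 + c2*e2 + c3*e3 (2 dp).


Rotor R = cos(51deg) - sin(51deg)*e23
Rotation angle theta = 2 * 51 = 102 degrees in the e23 plane (e2 -> e3).
The component perpendicular to the plane (e1) is invariant: v'_1 = v1 = -4.00
cos(102deg) = -0.2079, sin(102deg) = 0.9781
v'_2 = v2*cos(theta) - v3*sin(theta) = 4*(-0.2079) - 1*0.9781 = -1.81
v'_3 = v2*sin(theta) + v3*cos(theta) = 4*0.9781 + 1*(-0.2079) = 3.70
v' = -4.00*e1 - 1.81*e2 + 3.70*e3


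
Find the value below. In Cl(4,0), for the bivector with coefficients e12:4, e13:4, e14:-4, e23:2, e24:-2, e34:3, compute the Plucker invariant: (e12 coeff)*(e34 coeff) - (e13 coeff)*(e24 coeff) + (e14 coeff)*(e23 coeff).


Plucker relation: af - be + cd
a*f = 4*3 = 12
b*e = 4*(-2) = -8
c*d = (-4)*2 = -8
af - be + cd = 12 - (-8) + (-8)
= 12


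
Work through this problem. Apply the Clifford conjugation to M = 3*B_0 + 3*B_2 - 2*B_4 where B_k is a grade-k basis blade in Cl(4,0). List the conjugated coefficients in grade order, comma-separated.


Clifford conjugate sign for grade k: (-1)^(k(k+1)/2)
Grade 0: (-1)^(0*1/2) = (-1)^0 = 1, coeff 3 -> 3
Grade 2: (-1)^(2*3/2) = (-1)^3 = -1, coeff 3 -> -3
Grade 4: (-1)^(4*5/2) = (-1)^10 = 1, coeff -2 -> -2
Conjugated coefficients: 3, -3, -2


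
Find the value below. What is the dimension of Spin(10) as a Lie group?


Spin(n) double-covers SO(n); both have Lie algebra so(n) of dimension n(n-1)/2.
n = 10
n(n-1) = 10 * 9 = 90
dim Spin(10) = 90/2 = 45


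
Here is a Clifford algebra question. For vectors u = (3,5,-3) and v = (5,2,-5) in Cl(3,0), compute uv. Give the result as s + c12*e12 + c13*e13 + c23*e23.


In Cl(3,0): e_i^2 = 1, e_ie_j = -e_je_i for i != j.
Scalar part = u . v = 3*5 + 5*2 + (-3)*(-5)
= 15 + 10 + 15 = 40
e12 coeff = 3*2 - 5*5 = 6 - 25 = -19
e13 coeff = 3*(-5) - (-3)*5 = -15 - (-15) = 0
e23 coeff = 5*(-5) - (-3)*2 = -25 - (-6) = -19
uv = 40 - 19*e12 + 0*e13 - 19*e23


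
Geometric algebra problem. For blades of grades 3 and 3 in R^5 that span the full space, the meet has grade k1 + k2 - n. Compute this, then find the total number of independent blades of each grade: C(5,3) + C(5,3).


Meet grade = grade(A) + grade(B) - n
= 3 + 3 - 5 = 1
C(5,3) = 10
C(5,3) = 10
dim_A + dim_B = 10 + 10 = 20


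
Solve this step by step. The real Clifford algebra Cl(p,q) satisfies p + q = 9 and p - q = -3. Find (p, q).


We need p + q = 9 and p - q = -3.
Adding: 2p = 9 + (-3) = 6, so p = 3.
Then q = 9 - 3 = 6.
(p, q) = (3, 6)


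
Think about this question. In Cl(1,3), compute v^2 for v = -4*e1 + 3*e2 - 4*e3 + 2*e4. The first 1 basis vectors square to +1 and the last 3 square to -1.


v^2 = sum of c_i^2 * e_i^2
Positive signature terms (e_i^2 = +1): (-4)^2 = 16
Negative signature terms (e_j^2 = -1): 3^2 + (-4)^2 + 2^2 = 29
v^2 = 16 - 29 = -13


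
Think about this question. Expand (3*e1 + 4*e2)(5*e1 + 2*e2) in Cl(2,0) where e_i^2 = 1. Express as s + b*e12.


Expand: (3*e1 + 4*e2)(5*e1 + 2*e2)
= 3*5*e1e1 + 3*2*e1e2 + 4*5*e2e1 + 4*2*e2e2
Using e1^2 = e2^2 = 1, e2e1 = -e1e2:
Scalar part s = 3*5 + 4*2 = 15 + 8 = 23
Bivector part b = 3*2 - 4*5 = 6 - 20 = -14
uv = 23 - 14*e12


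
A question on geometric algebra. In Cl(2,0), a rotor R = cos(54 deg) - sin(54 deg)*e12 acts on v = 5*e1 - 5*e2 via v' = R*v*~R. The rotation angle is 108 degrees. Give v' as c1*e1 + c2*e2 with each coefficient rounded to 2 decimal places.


Rotor R = cos(54deg) - sin(54deg)*e12
Rotation angle theta = 2 * 54 = 108 degrees
v' = R*v*~R rotates v by theta.
cos(108deg) = -0.3090, sin(108deg) = 0.9511
v'_1 = 5*cos(108deg) - (-5)*sin(108deg)
= 5*(-0.3090) - (-5)*0.9511
= 3.21
v'_2 = 5*sin(108deg) + (-5)*cos(108deg)
= 5*0.9511 + (-5)*(-0.3090)
= 6.30
v' = 3.21*e1 + 6.30*e2


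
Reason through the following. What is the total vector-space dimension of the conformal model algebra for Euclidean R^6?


The conformal model of R^6 uses Cl(7,1): the 6 Euclidean generators plus two extra orthogonal generators e+ (e+^2 = +1) and e- (e-^2 = -1), from which the null vectors e0, einf are built.
Number of generators m = 6 + 2 = 8.
dim Cl(p,q) = 2^m = 2^8 = 256


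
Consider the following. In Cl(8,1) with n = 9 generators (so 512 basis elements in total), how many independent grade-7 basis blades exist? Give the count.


Number of grade-k basis blades in Cl(p,q) with n = p + q is C(n, k).
n = 8 + 1 = 9
C(9, 7) = 9! / (7! * 2!)
= 362880 / (5040 * 2)
= 36


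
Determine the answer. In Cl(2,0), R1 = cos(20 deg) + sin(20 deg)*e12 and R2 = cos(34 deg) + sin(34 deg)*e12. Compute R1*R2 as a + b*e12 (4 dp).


Same-plane rotors commute and their half-angles add:
R1*R2 = cos(a1 + a2) + sin(a1 + a2)*e12.
a1 + a2 = 20 + 34 = 54 deg
cos(54 deg) = 0.5878
sin(54 deg) = 0.8090
R1*R2 = 0.5878 + 0.8090*e12


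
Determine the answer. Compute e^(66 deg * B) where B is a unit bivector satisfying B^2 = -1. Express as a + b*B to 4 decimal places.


For a unit bivector B with B^2 = -1, the exponential series gives
e^(theta*B) = cos(theta) + sin(theta)*B (the GA analogue of Euler's formula).
theta = 66 degrees = 1.151917 rad
cos(66 deg) = 0.4067
sin(66 deg) = 0.9135
exp(theta*B) = 0.4067 + 0.9135*B


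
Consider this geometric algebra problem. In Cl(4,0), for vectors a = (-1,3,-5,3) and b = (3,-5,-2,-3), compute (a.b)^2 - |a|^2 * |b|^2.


a . b = (-1)*3 + 3*(-5) + (-5)*(-2) + 3*(-3)
= -3 + (-15) + 10 + (-9) = -17
|a|^2 = (-1)^2 + 3^2 + (-5)^2 + 3^2 = 44
|b|^2 = 3^2 + (-5)^2 + (-2)^2 + (-3)^2 = 47
(a.b)^2 = (-17)^2 = 289
|a|^2 * |b|^2 = 44 * 47 = 2068
Result = 289 - 2068 = -1779


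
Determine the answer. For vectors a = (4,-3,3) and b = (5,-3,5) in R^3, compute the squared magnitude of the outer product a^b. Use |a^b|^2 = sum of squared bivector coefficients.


a wedge b = (a1*b2 - a2*b1)*e12 + (a1*b3 - a3*b1)*e13 + (a2*b3 - a3*b2)*e23
e12 coeff: 4*(-3) - (-3)*5 = -12 - (-15) = 3
e13 coeff: 4*5 - 3*5 = 20 - 15 = 5
e23 coeff: (-3)*5 - 3*(-3) = -15 - (-9) = -6
|a wedge b|^2 = 3^2 + 5^2 + (-6)^2
= 9 + 25 + 36
= 70


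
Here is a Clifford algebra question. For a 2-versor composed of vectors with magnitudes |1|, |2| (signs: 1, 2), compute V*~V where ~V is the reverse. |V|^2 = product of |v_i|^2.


Each vector v_i has |v_i|^2 = s_i^2
Squared scales: 1^2 = 1, 2^2 = 4
|V|^2 = 1 * 4
= 4


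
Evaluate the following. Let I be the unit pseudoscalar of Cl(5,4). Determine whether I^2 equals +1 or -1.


The pseudoscalar I = e1...e_n (product of all n generators) of Cl(p,q) satisfies I^2 = (-1)^(q + n(n-1)/2).
p = 5, q = 4, n = p + q = 9
n(n-1)/2 = 9 * 8 / 2 = 36
Exponent = q + n(n-1)/2 = 4 + 36 = 40
I^2 = (-1)^40 = +1


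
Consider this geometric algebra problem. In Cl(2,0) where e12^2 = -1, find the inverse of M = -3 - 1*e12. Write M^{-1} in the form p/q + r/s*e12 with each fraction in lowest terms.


M = -3 - 1*e12, where e12^2 = -1.
Since M commutes with its reverse ~M = a - b*e12, M * ~M = a^2 - b^2*e12^2 = a^2 + b^2.
So M^{-1} = ~M / (a^2 + b^2) = (a - b*e12)/(a^2 + b^2).
a^2 + b^2 = 9 + 1 = 10
Scalar part = -3/10 = -3/10
Bivector coeff = 1/10 = 1/10
M^{-1} = -3/10 + 1/10*e12


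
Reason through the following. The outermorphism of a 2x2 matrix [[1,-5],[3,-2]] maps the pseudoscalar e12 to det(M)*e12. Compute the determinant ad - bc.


The outermorphism of a linear map f sends e1^e2 to f(e1)^f(e2).
f(e1) = 1*e1 + 3*e2
f(e2) = -5*e1 - 2*e2
f(e1) ^ f(e2) = (1*e1 + 3*e2) ^ (-5*e1 - 2*e2)
= 1*(-2)*e12 + 3*(-5)*e21
= (-2 - (-15))*e12
= 13*e12
Coefficient = 13


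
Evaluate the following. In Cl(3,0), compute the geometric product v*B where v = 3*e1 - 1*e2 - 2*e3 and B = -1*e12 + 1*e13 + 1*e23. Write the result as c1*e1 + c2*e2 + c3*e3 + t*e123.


vB has grade-1 (vector) and grade-3 (trivector) parts: vB = (v _| B) + (v ^ B).
Vector part <vB>_1:
  e1: -v2*b12 - v3*b13 = -(-1)*(-1) - (-2)*(1) = 1
  e2: v1*b12 - v3*b23 = (3)*(-1) - (-2)*(1) = -1
  e3: v1*b13 + v2*b23 = (3)*(1) + (-1)*(1) = 2
Trivector part <vB>_3:
  e123: v1*b23 - v2*b13 + v3*b12 = (3)*(1) - (-1)*(1) + (-2)*(-1) = 6
vB = 1*e1 - 1*e2 + 2*e3 + 6*e123


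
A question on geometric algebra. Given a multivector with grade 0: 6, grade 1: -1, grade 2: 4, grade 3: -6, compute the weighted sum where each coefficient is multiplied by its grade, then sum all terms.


Grade-weighted sum = sum of grade_k * coefficient_k
0*6 = 0
1*(-1) = -1
2*4 = 8
3*(-6) = -18
Total = 0 + (-1) + 8 + (-18) = -11


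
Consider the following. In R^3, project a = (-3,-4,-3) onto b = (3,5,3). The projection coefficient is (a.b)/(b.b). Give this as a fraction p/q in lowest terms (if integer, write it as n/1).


Projection coefficient = (a . b) / (b . b)
a . b = (-3)*3 + (-4)*5 + (-3)*3
= -9 + (-20) + (-9) = -38
b . b = 3^2 + 5^2 + 3^2
= 9 + 25 + 9 = 43
Coefficient = -38/43
In lowest terms: -38/43


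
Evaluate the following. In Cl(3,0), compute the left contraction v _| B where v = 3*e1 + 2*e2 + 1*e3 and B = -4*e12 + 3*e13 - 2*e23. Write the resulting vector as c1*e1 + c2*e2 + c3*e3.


Left contraction v _| B = <vB>_1 (grade-1 part of the geometric product vB).
Using e1_|e12 = e2, e2_|e12 = -e1, e1_|e13 = e3, e3_|e13 = -e1, e2_|e23 = e3, e3_|e23 = -e2:
e1 coeff: -v2*b12 - v3*b13 = -(2)*(-4) - (1)*(3) = 5
e2 coeff: v1*b12 - v3*b23 = (3)*(-4) - (1)*(-2) = -10
e3 coeff: v1*b13 + v2*b23 = (3)*(3) + (2)*(-2) = 5
v _| B = 5*e1 - 10*e2 + 5*e3


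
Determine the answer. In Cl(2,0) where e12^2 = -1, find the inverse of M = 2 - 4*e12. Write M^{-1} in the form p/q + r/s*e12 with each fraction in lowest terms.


M = 2 - 4*e12, where e12^2 = -1.
Since M commutes with its reverse ~M = a - b*e12, M * ~M = a^2 - b^2*e12^2 = a^2 + b^2.
So M^{-1} = ~M / (a^2 + b^2) = (a - b*e12)/(a^2 + b^2).
a^2 + b^2 = 4 + 16 = 20
Scalar part = 2/20 = 1/10
Bivector coeff = 4/20 = 1/5
M^{-1} = 1/10 + 1/5*e12


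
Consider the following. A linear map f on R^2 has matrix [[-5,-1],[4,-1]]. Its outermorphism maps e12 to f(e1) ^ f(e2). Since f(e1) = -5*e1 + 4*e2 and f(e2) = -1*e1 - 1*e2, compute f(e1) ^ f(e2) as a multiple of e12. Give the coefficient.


The outermorphism of a linear map f sends e1^e2 to f(e1)^f(e2).
f(e1) = -5*e1 + 4*e2
f(e2) = -1*e1 - 1*e2
f(e1) ^ f(e2) = (-5*e1 + 4*e2) ^ (-1*e1 - 1*e2)
= (-5)*(-1)*e12 + 4*(-1)*e21
= (5 - (-4))*e12
= 9*e12
Coefficient = 9


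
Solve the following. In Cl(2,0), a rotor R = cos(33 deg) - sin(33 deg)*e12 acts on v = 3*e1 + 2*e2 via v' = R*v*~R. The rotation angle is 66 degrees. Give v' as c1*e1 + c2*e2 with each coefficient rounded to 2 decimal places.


Rotor R = cos(33deg) - sin(33deg)*e12
Rotation angle theta = 2 * 33 = 66 degrees
v' = R*v*~R rotates v by theta.
cos(66deg) = 0.4067, sin(66deg) = 0.9135
v'_1 = 3*cos(66deg) - 2*sin(66deg)
= 3*0.4067 - 2*0.9135
= -0.61
v'_2 = 3*sin(66deg) + 2*cos(66deg)
= 3*0.9135 + 2*0.4067
= 3.55
v' = -0.61*e1 + 3.55*e2


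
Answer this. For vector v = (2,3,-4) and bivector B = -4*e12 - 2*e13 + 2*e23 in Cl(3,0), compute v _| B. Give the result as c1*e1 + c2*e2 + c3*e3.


Left contraction v _| B = <vB>_1 (grade-1 part of the geometric product vB).
Using e1_|e12 = e2, e2_|e12 = -e1, e1_|e13 = e3, e3_|e13 = -e1, e2_|e23 = e3, e3_|e23 = -e2:
e1 coeff: -v2*b12 - v3*b13 = -(3)*(-4) - (-4)*(-2) = 4
e2 coeff: v1*b12 - v3*b23 = (2)*(-4) - (-4)*(2) = 0
e3 coeff: v1*b13 + v2*b23 = (2)*(-2) + (3)*(2) = 2
v _| B = 4*e1 + 0*e2 + 2*e3


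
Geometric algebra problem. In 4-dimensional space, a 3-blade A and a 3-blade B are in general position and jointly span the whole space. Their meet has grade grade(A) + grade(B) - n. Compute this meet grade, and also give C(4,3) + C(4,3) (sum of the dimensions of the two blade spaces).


Meet grade = grade(A) + grade(B) - n
= 3 + 3 - 4 = 2
C(4,3) = 4
C(4,3) = 4
dim_A + dim_B = 4 + 4 = 8


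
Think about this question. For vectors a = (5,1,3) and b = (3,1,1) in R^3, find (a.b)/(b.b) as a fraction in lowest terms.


Projection coefficient = (a . b) / (b . b)
a . b = 5*3 + 1*1 + 3*1
= 15 + 1 + 3 = 19
b . b = 3^2 + 1^2 + 1^2
= 9 + 1 + 1 = 11
Coefficient = 19/11
In lowest terms: 19/11


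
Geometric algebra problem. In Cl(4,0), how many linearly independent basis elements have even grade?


Even subalgebra dimension = 2^(n-1)
n = 4 + 0 = 4
2^(4 - 1) = 2^3 = 8
Verification: sum of C(4,k) for even k = 1 + 6 + 1 = 8
Result = 8


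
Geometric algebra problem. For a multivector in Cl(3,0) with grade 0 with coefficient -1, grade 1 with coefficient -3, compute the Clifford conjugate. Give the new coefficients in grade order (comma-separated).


Clifford conjugate sign for grade k: (-1)^(k(k+1)/2)
Grade 0: (-1)^(0*1/2) = (-1)^0 = 1, coeff -1 -> -1
Grade 1: (-1)^(1*2/2) = (-1)^1 = -1, coeff -3 -> 3
Conjugated coefficients: -1, 3


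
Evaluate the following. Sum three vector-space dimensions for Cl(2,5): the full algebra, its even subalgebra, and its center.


n = 2 + 5 = 7
Total dim = 2^7 = 128
Even subalgebra dim = 2^6 = 64
n is odd, so center dim = 2
Sum = 128 + 64 + 2 = 194


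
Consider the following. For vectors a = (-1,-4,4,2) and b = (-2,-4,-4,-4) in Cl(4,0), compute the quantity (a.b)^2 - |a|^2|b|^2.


a . b = (-1)*(-2) + (-4)*(-4) + 4*(-4) + 2*(-4)
= 2 + 16 + (-16) + (-8) = -6
|a|^2 = (-1)^2 + (-4)^2 + 4^2 + 2^2 = 37
|b|^2 = (-2)^2 + (-4)^2 + (-4)^2 + (-4)^2 = 52
(a.b)^2 = (-6)^2 = 36
|a|^2 * |b|^2 = 37 * 52 = 1924
Result = 36 - 1924 = -1888


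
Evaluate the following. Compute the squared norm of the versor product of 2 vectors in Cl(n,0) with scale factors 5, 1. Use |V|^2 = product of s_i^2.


Each vector v_i has |v_i|^2 = s_i^2
Squared scales: 5^2 = 25, 1^2 = 1
|V|^2 = 25 * 1
= 25


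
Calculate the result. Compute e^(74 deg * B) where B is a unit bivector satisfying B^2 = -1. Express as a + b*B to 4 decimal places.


For a unit bivector B with B^2 = -1, the exponential series gives
e^(theta*B) = cos(theta) + sin(theta)*B (the GA analogue of Euler's formula).
theta = 74 degrees = 1.291544 rad
cos(74 deg) = 0.2756
sin(74 deg) = 0.9613
exp(theta*B) = 0.2756 + 0.9613*B


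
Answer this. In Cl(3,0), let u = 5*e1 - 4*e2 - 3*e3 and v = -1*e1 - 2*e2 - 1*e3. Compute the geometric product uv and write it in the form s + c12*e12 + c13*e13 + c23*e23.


In Cl(3,0): e_i^2 = 1, e_ie_j = -e_je_i for i != j.
Scalar part = u . v = 5*(-1) + (-4)*(-2) + (-3)*(-1)
= -5 + 8 + 3 = 6
e12 coeff = 5*(-2) - (-4)*(-1) = -10 - 4 = -14
e13 coeff = 5*(-1) - (-3)*(-1) = -5 - 3 = -8
e23 coeff = (-4)*(-1) - (-3)*(-2) = 4 - 6 = -2
uv = 6 - 14*e12 - 8*e13 - 2*e23


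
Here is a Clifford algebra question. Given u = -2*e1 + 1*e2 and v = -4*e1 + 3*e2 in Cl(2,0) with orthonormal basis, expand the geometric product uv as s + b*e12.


Expand: (-2*e1 + 1*e2)(-4*e1 + 3*e2)
= (-2)*(-4)*e1e1 + (-2)*3*e1e2 + 1*(-4)*e2e1 + 1*3*e2e2
Using e1^2 = e2^2 = 1, e2e1 = -e1e2:
Scalar part s = (-2)*(-4) + 1*3 = 8 + 3 = 11
Bivector part b = (-2)*3 - 1*(-4) = -6 - (-4) = -2
uv = 11 - 2*e12


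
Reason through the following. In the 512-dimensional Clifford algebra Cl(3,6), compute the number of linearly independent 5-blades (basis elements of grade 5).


Number of grade-k basis blades in Cl(p,q) with n = p + q is C(n, k).
n = 3 + 6 = 9
C(9, 5) = 9! / (5! * 4!)
= 362880 / (120 * 24)
= 126


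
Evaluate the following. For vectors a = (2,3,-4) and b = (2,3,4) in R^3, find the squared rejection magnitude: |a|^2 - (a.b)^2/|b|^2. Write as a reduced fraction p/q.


|a|^2 = 2^2 + 3^2 + (-4)^2 = 29
|b|^2 = 2^2 + 3^2 + 4^2 = 29
a . b = 2*2 + 3*3 + (-4)*4 = -3
(a.b)^2 = (-3)^2 = 9
|rej|^2 = 29 - 9/29
= (841 - 9)/29
= 832/29
In lowest terms: 832/29


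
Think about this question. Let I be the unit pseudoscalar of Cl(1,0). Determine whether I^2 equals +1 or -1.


The pseudoscalar I = e1...e_n (product of all n generators) of Cl(p,q) satisfies I^2 = (-1)^(q + n(n-1)/2).
p = 1, q = 0, n = p + q = 1
n(n-1)/2 = 1 * 0 / 2 = 0
Exponent = q + n(n-1)/2 = 0 + 0 = 0
I^2 = (-1)^0 = +1


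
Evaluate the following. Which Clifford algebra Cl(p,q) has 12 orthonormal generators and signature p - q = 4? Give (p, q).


We need p + q = 12 and p - q = 4.
Adding: 2p = 12 + 4 = 16, so p = 8.
Then q = 12 - 8 = 4.
(p, q) = (8, 4)


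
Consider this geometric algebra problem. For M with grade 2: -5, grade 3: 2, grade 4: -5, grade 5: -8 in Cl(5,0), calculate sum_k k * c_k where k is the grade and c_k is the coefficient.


Grade-weighted sum = sum of grade_k * coefficient_k
2*(-5) = -10
3*2 = 6
4*(-5) = -20
5*(-8) = -40
Total = -10 + 6 + (-20) + (-40) = -64


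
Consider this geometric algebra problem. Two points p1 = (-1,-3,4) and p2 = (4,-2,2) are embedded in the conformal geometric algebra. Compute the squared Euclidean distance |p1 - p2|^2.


p1 - p2 = (-5, -1, 2)
|p1 - p2|^2 = (-5)^2 + (-1)^2 + 2^2
= 25 + 1 + 4
= 30


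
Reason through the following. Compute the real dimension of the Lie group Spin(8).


Spin(n) double-covers SO(n); both have Lie algebra so(n) of dimension n(n-1)/2.
n = 8
n(n-1) = 8 * 7 = 56
dim Spin(8) = 56/2 = 28


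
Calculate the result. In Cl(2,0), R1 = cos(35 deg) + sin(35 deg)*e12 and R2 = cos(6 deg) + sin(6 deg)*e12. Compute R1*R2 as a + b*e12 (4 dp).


Same-plane rotors commute and their half-angles add:
R1*R2 = cos(a1 + a2) + sin(a1 + a2)*e12.
a1 + a2 = 35 + 6 = 41 deg
cos(41 deg) = 0.7547
sin(41 deg) = 0.6561
R1*R2 = 0.7547 + 0.6561*e12


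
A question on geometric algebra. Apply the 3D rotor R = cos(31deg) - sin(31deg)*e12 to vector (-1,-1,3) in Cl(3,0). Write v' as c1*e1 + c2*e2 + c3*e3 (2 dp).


Rotor R = cos(31deg) - sin(31deg)*e12
Rotation angle theta = 2 * 31 = 62 degrees in the e12 plane (e1 -> e2).
The component perpendicular to the plane (e3) is invariant: v'_3 = v3 = 3.00
cos(62deg) = 0.4695, sin(62deg) = 0.8829
v'_1 = v1*cos(theta) - v2*sin(theta) = -1*0.4695 - (-1)*0.8829 = 0.41
v'_2 = v1*sin(theta) + v2*cos(theta) = -1*0.8829 + (-1)*0.4695 = -1.35
v' = 0.41*e1 - 1.35*e2 + 3.00*e3


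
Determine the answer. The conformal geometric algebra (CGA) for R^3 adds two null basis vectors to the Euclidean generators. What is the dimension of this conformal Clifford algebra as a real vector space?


The conformal model of R^3 uses Cl(4,1): the 3 Euclidean generators plus two extra orthogonal generators e+ (e+^2 = +1) and e- (e-^2 = -1), from which the null vectors e0, einf are built.
Number of generators m = 3 + 2 = 5.
dim Cl(p,q) = 2^m = 2^5 = 32


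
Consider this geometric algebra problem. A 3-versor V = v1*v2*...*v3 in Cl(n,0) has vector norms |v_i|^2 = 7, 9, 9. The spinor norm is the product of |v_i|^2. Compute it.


Spinor norm N(V) = |v1|^2 * |v2|^2 * ... * |v3|^2
= 7 * 9 * 9
Running product: 7, 63, 567
N(V) = 567


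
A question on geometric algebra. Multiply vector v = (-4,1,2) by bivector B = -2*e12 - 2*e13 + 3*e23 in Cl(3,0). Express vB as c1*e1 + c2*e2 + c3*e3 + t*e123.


vB has grade-1 (vector) and grade-3 (trivector) parts: vB = (v _| B) + (v ^ B).
Vector part <vB>_1:
  e1: -v2*b12 - v3*b13 = -(1)*(-2) - (2)*(-2) = 6
  e2: v1*b12 - v3*b23 = (-4)*(-2) - (2)*(3) = 2
  e3: v1*b13 + v2*b23 = (-4)*(-2) + (1)*(3) = 11
Trivector part <vB>_3:
  e123: v1*b23 - v2*b13 + v3*b12 = (-4)*(3) - (1)*(-2) + (2)*(-2) = -14
vB = 6*e1 + 2*e2 + 11*e3 - 14*e123


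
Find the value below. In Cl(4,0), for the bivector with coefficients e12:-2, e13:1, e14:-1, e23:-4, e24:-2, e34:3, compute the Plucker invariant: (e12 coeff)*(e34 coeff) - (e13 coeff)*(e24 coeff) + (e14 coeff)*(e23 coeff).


Plucker relation: af - be + cd
a*f = (-2)*3 = -6
b*e = 1*(-2) = -2
c*d = (-1)*(-4) = 4
af - be + cd = -6 - (-2) + 4
= 0


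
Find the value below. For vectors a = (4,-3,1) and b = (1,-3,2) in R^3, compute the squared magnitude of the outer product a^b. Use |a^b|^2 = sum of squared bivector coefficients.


a wedge b = (a1*b2 - a2*b1)*e12 + (a1*b3 - a3*b1)*e13 + (a2*b3 - a3*b2)*e23
e12 coeff: 4*(-3) - (-3)*1 = -12 - (-3) = -9
e13 coeff: 4*2 - 1*1 = 8 - 1 = 7
e23 coeff: (-3)*2 - 1*(-3) = -6 - (-3) = -3
|a wedge b|^2 = (-9)^2 + 7^2 + (-3)^2
= 81 + 49 + 9
= 139
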